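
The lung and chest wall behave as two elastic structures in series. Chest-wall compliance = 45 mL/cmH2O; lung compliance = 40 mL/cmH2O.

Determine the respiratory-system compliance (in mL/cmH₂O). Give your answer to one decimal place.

Lung and chest wall are elastances in series: 1/Crs = 1/CL + 1/Ccw.
1/Crs = 1/40 + 1/45 = 0.04722.
Crs = 21.177 mL/cmH2O.

21.2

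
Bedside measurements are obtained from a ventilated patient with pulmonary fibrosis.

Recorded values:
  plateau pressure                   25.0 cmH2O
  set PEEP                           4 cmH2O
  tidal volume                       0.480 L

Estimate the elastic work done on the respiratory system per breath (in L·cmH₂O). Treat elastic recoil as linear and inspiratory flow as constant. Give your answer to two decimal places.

5.04

Elastic work ≈ ½ × (Pplat − PEEP) × Vt = 0.5 × (25.0 − 4) × 0.480 L = 0.5 × 21.0 × 0.480 = 5.04 L·cmH2O.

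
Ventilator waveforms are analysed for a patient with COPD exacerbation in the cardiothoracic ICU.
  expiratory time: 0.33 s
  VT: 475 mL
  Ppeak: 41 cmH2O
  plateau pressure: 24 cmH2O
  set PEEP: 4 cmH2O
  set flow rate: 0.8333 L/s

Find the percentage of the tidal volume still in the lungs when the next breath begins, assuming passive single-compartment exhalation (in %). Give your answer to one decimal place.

50.6

R = (PIP − Pplat)/V̇ = (41 − 24) / 0.8333 = 17.0/0.8333 = 20.401 cmH2O·s/L.
C = Vt/(Pplat − PEEP) = 475.0 / (24 − 4) = 475.0/20.0 = 23.75 mL/cmH2O.
τ = R × C = 20.401 × 0.02375 L/cmH2O = 0.4845 s.
Fraction remaining at end-expiration = e^(−Te/τ) = e^(−0.33/0.4845) = 0.5061 → 50.61%.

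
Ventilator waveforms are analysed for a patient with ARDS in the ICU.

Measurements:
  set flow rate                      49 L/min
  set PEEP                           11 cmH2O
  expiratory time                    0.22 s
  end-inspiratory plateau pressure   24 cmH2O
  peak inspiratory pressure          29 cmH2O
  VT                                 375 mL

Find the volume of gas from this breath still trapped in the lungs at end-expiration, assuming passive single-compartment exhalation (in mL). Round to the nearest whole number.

108

Flow: 49 L/min ÷ 60 = 0.8167 L/s.
R = (PIP − Pplat)/V̇ = (29 − 24) / 0.8167 = 5.0/0.8167 = 6.122 cmH2O·s/L.
C = Vt/(Pplat − PEEP) = 375.0 / (24 − 11) = 375.0/13.0 = 28.846 mL/cmH2O.
τ = R × C = 6.122 × 0.02885 L/cmH2O = 0.1766 s.
Fraction remaining = e^(−Te/τ) = e^(−0.22/0.1766) = 0.2877.
Trapped volume = 375.0 × 0.2877 = 107.89 mL.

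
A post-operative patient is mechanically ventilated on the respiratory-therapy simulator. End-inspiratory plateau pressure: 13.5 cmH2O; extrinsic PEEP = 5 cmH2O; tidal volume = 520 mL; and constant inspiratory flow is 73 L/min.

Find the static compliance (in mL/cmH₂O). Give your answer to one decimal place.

Cstat = Vt / (Pplat − PEEP) = 520 / (13.5 − 5) = 520 / 8.5 = 61.176 mL/cmH2O.

61.2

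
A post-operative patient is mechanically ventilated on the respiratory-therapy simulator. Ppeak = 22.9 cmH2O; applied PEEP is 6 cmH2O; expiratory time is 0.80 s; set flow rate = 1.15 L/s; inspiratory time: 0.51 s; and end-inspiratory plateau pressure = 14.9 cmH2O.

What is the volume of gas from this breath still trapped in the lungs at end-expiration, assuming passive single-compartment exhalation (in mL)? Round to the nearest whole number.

Vt = flow × Ti = 1.15 L/s × 0.51 s × 1000 mL/L = 586.5 mL.
R = (PIP − Pplat)/V̇ = (22.9 − 14.9) / 1.15 = 8.0/1.15 = 6.957 cmH2O·s/L.
C = Vt/(Pplat − PEEP) = 586.5 / (14.9 − 6) = 586.5/8.9 = 65.899 mL/cmH2O.
τ = R × C = 6.957 × 0.0659 L/cmH2O = 0.4585 s.
Fraction remaining = e^(−Te/τ) = e^(−0.80/0.4585) = 0.1747.
Trapped volume = 586.5 × 0.1747 = 102.46 mL.

102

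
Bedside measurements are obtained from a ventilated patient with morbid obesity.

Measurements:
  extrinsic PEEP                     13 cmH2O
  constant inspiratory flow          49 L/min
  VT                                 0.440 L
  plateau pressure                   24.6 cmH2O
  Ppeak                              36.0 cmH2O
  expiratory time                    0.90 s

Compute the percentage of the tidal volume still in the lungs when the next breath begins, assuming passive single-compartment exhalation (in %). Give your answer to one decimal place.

Flow: 49 L/min ÷ 60 = 0.8167 L/s.
R = (PIP − Pplat)/V̇ = (36.0 − 24.6) / 0.8167 = 11.4/0.8167 = 13.959 cmH2O·s/L.
C = Vt/(Pplat − PEEP) = 440.0 / (24.6 − 13) = 440.0/11.6 = 37.931 mL/cmH2O.
τ = R × C = 13.959 × 0.03793 L/cmH2O = 0.5295 s.
Fraction remaining at end-expiration = e^(−Te/τ) = e^(−0.90/0.5295) = 0.1827 → 18.27%.

18.3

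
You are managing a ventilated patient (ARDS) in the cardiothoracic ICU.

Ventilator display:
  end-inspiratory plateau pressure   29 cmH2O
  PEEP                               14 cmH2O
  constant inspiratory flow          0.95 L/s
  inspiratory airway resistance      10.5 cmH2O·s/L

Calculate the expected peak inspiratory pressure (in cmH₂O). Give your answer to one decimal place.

PIP = Pplat + Raw × flow = 29 + 10.5 × 0.95 = 29 + 9.975 = 38.975 cmH2O.

39.0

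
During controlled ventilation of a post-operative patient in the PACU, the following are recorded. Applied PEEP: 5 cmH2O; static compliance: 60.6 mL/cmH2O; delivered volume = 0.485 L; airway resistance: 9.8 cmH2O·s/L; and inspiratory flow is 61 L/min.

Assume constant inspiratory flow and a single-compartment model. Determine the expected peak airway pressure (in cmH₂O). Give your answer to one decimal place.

23.0

Flow: 61 L/min ÷ 60 = 1.0167 L/s.
Equation of motion (constant flow): PIP = Vt/C + R·V̇ + PEEP.
PIP = 485/60.6 + 9.8×1.0167 + 5 = 8.003 + 9.964 + 5 = 22.967 cmH2O.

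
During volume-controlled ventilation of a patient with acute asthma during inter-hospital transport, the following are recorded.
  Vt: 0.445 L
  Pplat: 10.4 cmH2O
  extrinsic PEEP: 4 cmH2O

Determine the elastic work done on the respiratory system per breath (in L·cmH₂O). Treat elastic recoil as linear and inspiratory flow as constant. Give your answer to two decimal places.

Elastic work ≈ ½ × (Pplat − PEEP) × Vt = 0.5 × (10.4 − 4) × 0.445 L = 0.5 × 6.4 × 0.445 = 1.424 L·cmH2O.

1.42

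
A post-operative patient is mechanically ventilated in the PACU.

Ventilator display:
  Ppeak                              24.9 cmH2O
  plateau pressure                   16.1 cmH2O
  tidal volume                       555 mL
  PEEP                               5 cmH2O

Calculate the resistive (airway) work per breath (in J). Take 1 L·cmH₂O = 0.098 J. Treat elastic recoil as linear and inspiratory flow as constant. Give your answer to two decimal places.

With constant inspiratory flow the resistive pressure is constant at PIP − Pplat = 24.9 − 16.1 = 8.8 cmH2O, so resistive work = 8.8 × 0.555 = 4.884 L·cmH2O.
× 0.098 J/(L·cmH2O) → 0.4786 J.

0.48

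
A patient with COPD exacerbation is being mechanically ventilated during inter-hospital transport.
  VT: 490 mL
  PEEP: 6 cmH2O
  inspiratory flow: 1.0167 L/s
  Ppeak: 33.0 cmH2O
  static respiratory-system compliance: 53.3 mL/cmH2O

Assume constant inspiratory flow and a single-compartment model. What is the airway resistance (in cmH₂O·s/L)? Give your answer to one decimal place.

17.5

Equation of motion (constant flow): PIP = Vt/C + R·V̇ + PEEP.
R·V̇ = PIP − Vt/C − PEEP = 33.0 − 490/53.3 − 6 = 33.0 − 9.193 − 6 = 17.807 cmH2O.
R = 17.807 / 1.0167 = 17.515 cmH2O·s/L.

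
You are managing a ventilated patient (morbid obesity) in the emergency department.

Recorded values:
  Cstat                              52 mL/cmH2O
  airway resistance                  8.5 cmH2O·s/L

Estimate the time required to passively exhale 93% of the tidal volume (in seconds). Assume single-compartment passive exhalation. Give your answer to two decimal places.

τ = R × C = 8.5 × 52 mL/cmH2O = 8.5 × 0.052 L/cmH2O = 0.442 s.
Exhaled fraction f = 1 − e^(−t/τ) → t = −τ·ln(1 − f) = −0.442·ln(0.07) = 1.175 s.

1.18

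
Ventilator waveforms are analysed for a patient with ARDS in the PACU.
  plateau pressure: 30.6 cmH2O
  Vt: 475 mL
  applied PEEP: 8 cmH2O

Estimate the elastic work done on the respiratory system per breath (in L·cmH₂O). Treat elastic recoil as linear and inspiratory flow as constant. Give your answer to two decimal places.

Elastic work ≈ ½ × (Pplat − PEEP) × Vt = 0.5 × (30.6 − 8) × 0.475 L = 0.5 × 22.6 × 0.475 = 5.368 L·cmH2O.

5.37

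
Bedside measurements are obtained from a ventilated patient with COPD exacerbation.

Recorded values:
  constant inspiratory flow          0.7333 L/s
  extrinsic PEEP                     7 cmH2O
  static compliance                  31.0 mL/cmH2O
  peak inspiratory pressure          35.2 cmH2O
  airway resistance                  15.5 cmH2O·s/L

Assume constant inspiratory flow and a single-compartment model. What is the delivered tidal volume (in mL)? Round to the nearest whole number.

Equation of motion (constant flow): PIP = Vt/C + R·V̇ + PEEP.
Vt/C = PIP − R·V̇ − PEEP = 35.2 − 11.366 − 7 = 16.834 cmH2O.
Vt = C × 16.834 = 31.0 × 16.834 = 521.85 mL.

522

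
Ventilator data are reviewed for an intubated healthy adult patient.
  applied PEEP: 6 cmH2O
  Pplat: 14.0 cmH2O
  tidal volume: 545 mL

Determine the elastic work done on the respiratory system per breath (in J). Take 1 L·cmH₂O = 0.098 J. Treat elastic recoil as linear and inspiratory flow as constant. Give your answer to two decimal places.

0.21

Elastic work ≈ ½ × (Pplat − PEEP) × Vt = 0.5 × (14.0 − 6) × 0.545 L = 0.5 × 8.0 × 0.545 = 2.18 L·cmH2O.
× 0.098 J/(L·cmH2O) → 0.2136 J.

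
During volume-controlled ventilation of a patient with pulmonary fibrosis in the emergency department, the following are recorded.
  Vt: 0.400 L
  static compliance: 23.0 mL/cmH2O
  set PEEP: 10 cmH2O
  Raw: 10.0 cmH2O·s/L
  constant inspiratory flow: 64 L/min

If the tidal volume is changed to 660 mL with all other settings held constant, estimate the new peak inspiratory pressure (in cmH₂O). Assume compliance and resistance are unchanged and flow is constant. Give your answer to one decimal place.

Flow: 64 L/min ÷ 60 = 1.0667 L/s.
PIP = Vt/C + R·V̇ + PEEP (constant-flow equation of motion).
Only the elastic term changes: ΔPIP = ΔVt / C = (660 − 400) / 23.0 = 11.304 cmH2O.
Original PIP = 400/23.0 + 10.0×1.0667 + 10 = 38.058 cmH2O; new PIP = 38.058 + (11.304) = 49.362 cmH2O.

49.4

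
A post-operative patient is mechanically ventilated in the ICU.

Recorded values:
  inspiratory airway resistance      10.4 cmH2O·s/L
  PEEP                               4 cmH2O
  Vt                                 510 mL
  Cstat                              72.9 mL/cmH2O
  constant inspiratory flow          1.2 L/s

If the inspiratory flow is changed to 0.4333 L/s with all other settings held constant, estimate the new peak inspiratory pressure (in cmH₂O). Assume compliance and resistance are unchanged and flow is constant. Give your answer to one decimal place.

PIP = Vt/C + R·V̇ + PEEP (constant-flow equation of motion).
Only the resistive term changes: ΔPIP = R × ΔV̇ = 10.4 × (0.4333 − 1.2) = 10.4 × -0.7667 = -7.974 cmH2O.
Original PIP = 510/72.9 + 10.4×1.2 + 4 = 23.476 cmH2O; new PIP = 23.476 + (-7.974) = 15.502 cmH2O.

15.5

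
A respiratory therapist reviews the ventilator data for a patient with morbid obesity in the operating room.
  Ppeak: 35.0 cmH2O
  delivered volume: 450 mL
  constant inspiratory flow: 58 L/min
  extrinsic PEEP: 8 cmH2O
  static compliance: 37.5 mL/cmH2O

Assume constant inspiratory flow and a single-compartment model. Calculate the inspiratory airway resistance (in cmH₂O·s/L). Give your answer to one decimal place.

Flow: 58 L/min ÷ 60 = 0.9667 L/s.
Equation of motion (constant flow): PIP = Vt/C + R·V̇ + PEEP.
R·V̇ = PIP − Vt/C − PEEP = 35.0 − 450/37.5 − 8 = 35.0 − 12.0 − 8 = 15.0 cmH2O.
R = 15.0 / 0.9667 = 15.517 cmH2O·s/L.

15.5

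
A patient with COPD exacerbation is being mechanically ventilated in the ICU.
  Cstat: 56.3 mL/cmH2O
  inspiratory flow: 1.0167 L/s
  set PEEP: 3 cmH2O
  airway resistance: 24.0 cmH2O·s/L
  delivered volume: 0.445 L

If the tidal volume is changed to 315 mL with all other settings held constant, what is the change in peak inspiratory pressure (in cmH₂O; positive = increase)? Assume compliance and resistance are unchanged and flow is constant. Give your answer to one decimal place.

-2.3

PIP = Vt/C + R·V̇ + PEEP (constant-flow equation of motion).
Only the elastic term changes: ΔPIP = ΔVt / C = (315 − 445) / 56.3 = -2.309 cmH2O.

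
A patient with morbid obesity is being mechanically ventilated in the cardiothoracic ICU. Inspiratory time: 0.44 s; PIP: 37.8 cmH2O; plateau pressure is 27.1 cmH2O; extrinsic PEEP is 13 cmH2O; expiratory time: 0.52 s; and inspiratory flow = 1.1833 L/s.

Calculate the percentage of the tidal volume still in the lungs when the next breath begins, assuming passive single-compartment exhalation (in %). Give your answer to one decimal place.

Vt = flow × Ti = 1.1833 L/s × 0.44 s × 1000 mL/L = 520.65 mL.
R = (PIP − Pplat)/V̇ = (37.8 − 27.1) / 1.1833 = 10.7/1.1833 = 9.043 cmH2O·s/L.
C = Vt/(Pplat − PEEP) = 520.65 / (27.1 − 13) = 520.65/14.1 = 36.926 mL/cmH2O.
τ = R × C = 9.043 × 0.03693 L/cmH2O = 0.334 s.
Fraction remaining at end-expiration = e^(−Te/τ) = e^(−0.52/0.334) = 0.2108 → 21.08%.

21.1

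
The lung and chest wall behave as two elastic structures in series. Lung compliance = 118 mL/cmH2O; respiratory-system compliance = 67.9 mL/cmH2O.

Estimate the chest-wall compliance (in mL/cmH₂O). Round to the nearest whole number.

160

1/Ccw = 1/Crs − 1/CL.
1/Ccw = 1/67.9 − 1/118 = 0.006253.
Ccw = 159.92 mL/cmH2O.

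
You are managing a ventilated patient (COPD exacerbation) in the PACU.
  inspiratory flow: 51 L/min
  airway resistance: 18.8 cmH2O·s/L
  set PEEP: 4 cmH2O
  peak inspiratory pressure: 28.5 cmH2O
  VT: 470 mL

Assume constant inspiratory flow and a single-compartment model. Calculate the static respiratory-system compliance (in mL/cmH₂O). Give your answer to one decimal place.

55.2

Flow: 51 L/min ÷ 60 = 0.85 L/s.
Equation of motion (constant flow): PIP = Vt/C + R·V̇ + PEEP.
Vt/C = PIP − R·V̇ − PEEP = 28.5 − 18.8×0.85 − 4 = 28.5 − 15.98 − 4 = 8.52 cmH2O.
C = Vt / 8.52 = 470 / 8.52 = 55.164 mL/cmH2O.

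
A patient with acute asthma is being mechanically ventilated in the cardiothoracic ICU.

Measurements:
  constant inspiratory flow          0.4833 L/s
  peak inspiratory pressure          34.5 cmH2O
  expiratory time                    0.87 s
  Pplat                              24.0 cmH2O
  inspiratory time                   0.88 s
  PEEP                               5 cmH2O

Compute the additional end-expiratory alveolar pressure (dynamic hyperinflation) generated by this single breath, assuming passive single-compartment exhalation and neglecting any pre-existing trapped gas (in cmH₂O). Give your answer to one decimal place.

3.2

Vt = flow × Ti = 0.4833 L/s × 0.88 s × 1000 mL/L = 425.3 mL.
R = (PIP − Pplat)/V̇ = (34.5 − 24.0) / 0.4833 = 10.5/0.4833 = 21.726 cmH2O·s/L.
C = Vt/(Pplat − PEEP) = 425.3 / (24.0 − 5) = 425.3/19.0 = 22.384 mL/cmH2O.
τ = R × C = 21.726 × 0.02238 L/cmH2O = 0.4862 s.
Fraction remaining = e^(−Te/τ) = e^(−0.87/0.4862) = 0.1671; trapped volume = 425.3 × 0.1671 = 71.068 mL.
Additional alveolar pressure from trapping ≈ V_trapped / C = 71.068 / 22.384 = 3.175 cmH2O.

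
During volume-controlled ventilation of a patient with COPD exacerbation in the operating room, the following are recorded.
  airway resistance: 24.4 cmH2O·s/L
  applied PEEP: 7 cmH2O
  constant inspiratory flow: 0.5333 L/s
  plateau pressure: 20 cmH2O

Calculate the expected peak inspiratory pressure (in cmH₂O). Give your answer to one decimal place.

33.0

PIP = Pplat + Raw × flow = 20 + 24.4 × 0.5333 = 20 + 13.013 = 33.013 cmH2O.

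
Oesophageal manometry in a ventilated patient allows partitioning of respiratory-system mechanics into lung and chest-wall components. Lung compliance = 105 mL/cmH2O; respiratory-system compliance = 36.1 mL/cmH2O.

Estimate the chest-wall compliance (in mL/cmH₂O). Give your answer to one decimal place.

55.0

1/Ccw = 1/Crs − 1/CL.
1/Ccw = 1/36.1 − 1/105 = 0.01818.
Ccw = 55.006 mL/cmH2O.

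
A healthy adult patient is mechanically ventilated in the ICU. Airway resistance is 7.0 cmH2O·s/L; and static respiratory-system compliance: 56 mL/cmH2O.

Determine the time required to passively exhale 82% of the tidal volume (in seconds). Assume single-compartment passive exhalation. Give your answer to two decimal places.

τ = R × C = 7.0 × 56 mL/cmH2O = 7.0 × 0.056 L/cmH2O = 0.392 s.
Exhaled fraction f = 1 − e^(−t/τ) → t = −τ·ln(1 − f) = −0.392·ln(0.18) = 0.6722 s.

0.67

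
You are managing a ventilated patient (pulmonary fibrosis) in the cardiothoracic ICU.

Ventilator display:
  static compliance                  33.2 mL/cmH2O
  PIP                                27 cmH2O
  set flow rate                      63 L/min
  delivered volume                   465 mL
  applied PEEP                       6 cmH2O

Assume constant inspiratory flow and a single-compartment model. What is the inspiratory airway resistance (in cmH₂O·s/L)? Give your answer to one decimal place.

6.7

Flow: 63 L/min ÷ 60 = 1.05 L/s.
Equation of motion (constant flow): PIP = Vt/C + R·V̇ + PEEP.
R·V̇ = PIP − Vt/C − PEEP = 27 − 465/33.2 − 6 = 27 − 14.006 − 6 = 6.994 cmH2O.
R = 6.994 / 1.05 = 6.661 cmH2O·s/L.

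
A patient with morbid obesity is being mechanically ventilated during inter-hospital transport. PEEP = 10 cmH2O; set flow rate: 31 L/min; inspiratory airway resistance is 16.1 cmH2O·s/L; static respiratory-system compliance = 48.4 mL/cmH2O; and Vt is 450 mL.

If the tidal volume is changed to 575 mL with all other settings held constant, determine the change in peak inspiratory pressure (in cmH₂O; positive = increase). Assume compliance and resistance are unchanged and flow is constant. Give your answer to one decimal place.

2.6

PIP = Vt/C + R·V̇ + PEEP (constant-flow equation of motion).
Only the elastic term changes: ΔPIP = ΔVt / C = (575 − 450) / 48.4 = 2.583 cmH2O.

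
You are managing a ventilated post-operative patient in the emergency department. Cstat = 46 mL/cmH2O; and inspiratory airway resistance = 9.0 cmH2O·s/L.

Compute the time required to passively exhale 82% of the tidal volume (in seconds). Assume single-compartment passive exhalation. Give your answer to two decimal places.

τ = R × C = 9.0 × 46 mL/cmH2O = 9.0 × 0.046 L/cmH2O = 0.414 s.
Exhaled fraction f = 1 − e^(−t/τ) → t = −τ·ln(1 − f) = −0.414·ln(0.18) = 0.7099 s.

0.71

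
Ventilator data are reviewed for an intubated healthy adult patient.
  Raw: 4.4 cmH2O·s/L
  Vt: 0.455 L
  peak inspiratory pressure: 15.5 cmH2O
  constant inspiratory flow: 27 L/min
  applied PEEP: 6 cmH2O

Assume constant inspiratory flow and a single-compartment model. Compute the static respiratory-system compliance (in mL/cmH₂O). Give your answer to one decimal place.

60.5

Flow: 27 L/min ÷ 60 = 0.45 L/s.
Equation of motion (constant flow): PIP = Vt/C + R·V̇ + PEEP.
Vt/C = PIP − R·V̇ − PEEP = 15.5 − 4.4×0.45 − 6 = 15.5 − 1.98 − 6 = 7.52 cmH2O.
C = Vt / 7.52 = 455 / 7.52 = 60.505 mL/cmH2O.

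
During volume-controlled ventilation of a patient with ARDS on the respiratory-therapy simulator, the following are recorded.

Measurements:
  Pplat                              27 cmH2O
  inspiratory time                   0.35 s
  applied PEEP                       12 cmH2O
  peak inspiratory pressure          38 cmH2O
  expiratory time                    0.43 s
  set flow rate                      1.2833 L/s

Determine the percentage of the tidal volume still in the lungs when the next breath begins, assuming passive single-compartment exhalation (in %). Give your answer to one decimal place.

Vt = flow × Ti = 1.2833 L/s × 0.35 s × 1000 mL/L = 449.16 mL.
R = (PIP − Pplat)/V̇ = (38 − 27) / 1.2833 = 11.0/1.2833 = 8.572 cmH2O·s/L.
C = Vt/(Pplat − PEEP) = 449.16 / (27 − 12) = 449.16/15.0 = 29.944 mL/cmH2O.
τ = R × C = 8.572 × 0.02994 L/cmH2O = 0.2566 s.
Fraction remaining at end-expiration = e^(−Te/τ) = e^(−0.43/0.2566) = 0.1872 → 18.72%.

18.7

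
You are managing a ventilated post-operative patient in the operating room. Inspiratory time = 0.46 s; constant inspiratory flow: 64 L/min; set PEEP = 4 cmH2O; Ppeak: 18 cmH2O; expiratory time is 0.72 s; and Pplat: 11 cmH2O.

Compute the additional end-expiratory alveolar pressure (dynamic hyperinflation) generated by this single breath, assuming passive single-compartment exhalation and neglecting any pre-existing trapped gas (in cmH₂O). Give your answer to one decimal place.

1.5

Flow: 64 L/min ÷ 60 = 1.0667 L/s.
Vt = flow × Ti = 1.0667 L/s × 0.46 s × 1000 mL/L = 490.68 mL.
R = (PIP − Pplat)/V̇ = (18 − 11) / 1.0667 = 7.0/1.0667 = 6.562 cmH2O·s/L.
C = Vt/(Pplat − PEEP) = 490.68 / (11 − 4) = 490.68/7.0 = 70.097 mL/cmH2O.
τ = R × C = 6.562 × 0.0701 L/cmH2O = 0.46 s.
Fraction remaining = e^(−Te/τ) = e^(−0.72/0.46) = 0.209; trapped volume = 490.68 × 0.209 = 102.55 mL.
Additional alveolar pressure from trapping ≈ V_trapped / C = 102.55 / 70.097 = 1.463 cmH2O.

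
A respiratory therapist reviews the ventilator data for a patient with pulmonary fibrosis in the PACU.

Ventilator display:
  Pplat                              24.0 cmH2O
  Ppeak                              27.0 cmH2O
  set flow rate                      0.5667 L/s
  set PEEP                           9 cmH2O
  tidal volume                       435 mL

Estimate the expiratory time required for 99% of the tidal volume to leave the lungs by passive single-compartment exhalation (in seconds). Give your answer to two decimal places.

R = (PIP − Pplat)/V̇ = (27.0 − 24.0) / 0.5667 = 3.0/0.5667 = 5.294 cmH2O·s/L.
C = Vt/(Pplat − PEEP) = 435.0 / (24.0 − 9) = 435.0/15.0 = 29.0 mL/cmH2O.
τ = R × C = 5.294 × 0.029 L/cmH2O = 0.1535 s.
t = −τ·ln(1 − 0.99) = −0.1535·ln(0.01) = 0.7069 s.

0.71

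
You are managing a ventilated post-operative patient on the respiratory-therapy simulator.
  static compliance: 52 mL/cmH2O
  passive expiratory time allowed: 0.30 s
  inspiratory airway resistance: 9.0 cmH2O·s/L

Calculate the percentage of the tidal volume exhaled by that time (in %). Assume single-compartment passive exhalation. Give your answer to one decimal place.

τ = R × C = 9.0 × 52 mL/cmH2O = 9.0 × 0.052 L/cmH2O = 0.468 s.
Passive exhalation: V(t)/V₀ = e^(−t/τ) = e^(−0.30/0.468) = 0.5268.
Fraction exhaled = 1 − 0.5268 = 0.4732 → 47.32%.

47.3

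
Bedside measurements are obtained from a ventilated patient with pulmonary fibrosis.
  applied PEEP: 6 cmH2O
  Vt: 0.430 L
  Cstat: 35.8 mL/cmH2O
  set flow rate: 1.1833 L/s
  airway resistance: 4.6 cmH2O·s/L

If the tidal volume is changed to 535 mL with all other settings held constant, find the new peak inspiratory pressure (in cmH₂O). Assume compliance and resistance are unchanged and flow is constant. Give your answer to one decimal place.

PIP = Vt/C + R·V̇ + PEEP (constant-flow equation of motion).
Only the elastic term changes: ΔPIP = ΔVt / C = (535 − 430) / 35.8 = 2.933 cmH2O.
Original PIP = 430/35.8 + 4.6×1.1833 + 6 = 23.454 cmH2O; new PIP = 23.454 + (2.933) = 26.387 cmH2O.

26.4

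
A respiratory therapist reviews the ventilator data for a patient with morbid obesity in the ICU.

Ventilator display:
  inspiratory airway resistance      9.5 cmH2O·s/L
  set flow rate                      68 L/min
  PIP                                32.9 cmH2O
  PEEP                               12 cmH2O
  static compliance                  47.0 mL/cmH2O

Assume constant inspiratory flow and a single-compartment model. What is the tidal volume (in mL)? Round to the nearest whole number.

Flow: 68 L/min ÷ 60 = 1.1333 L/s.
Equation of motion (constant flow): PIP = Vt/C + R·V̇ + PEEP.
Vt/C = PIP − R·V̇ − PEEP = 32.9 − 10.766 − 12 = 10.134 cmH2O.
Vt = C × 10.134 = 47.0 × 10.134 = 476.3 mL.

476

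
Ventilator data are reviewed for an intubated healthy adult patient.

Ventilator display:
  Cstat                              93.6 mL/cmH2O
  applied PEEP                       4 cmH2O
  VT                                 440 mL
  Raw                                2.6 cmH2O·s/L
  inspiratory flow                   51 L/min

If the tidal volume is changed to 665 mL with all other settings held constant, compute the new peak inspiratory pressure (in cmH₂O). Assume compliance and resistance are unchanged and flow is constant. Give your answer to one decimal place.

Flow: 51 L/min ÷ 60 = 0.85 L/s.
PIP = Vt/C + R·V̇ + PEEP (constant-flow equation of motion).
Only the elastic term changes: ΔPIP = ΔVt / C = (665 − 440) / 93.6 = 2.404 cmH2O.
Original PIP = 440/93.6 + 2.6×0.85 + 4 = 10.911 cmH2O; new PIP = 10.911 + (2.404) = 13.315 cmH2O.

13.3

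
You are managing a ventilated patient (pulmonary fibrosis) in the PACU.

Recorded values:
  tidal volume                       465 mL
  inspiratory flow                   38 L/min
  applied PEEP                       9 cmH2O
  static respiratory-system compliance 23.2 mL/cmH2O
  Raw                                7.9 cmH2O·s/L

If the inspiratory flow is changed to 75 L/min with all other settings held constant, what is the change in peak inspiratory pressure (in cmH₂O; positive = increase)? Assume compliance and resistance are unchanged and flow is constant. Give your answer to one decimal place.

Flow: 38 L/min ÷ 60 = 0.6333 L/s.
New flow: 75 L/min ÷ 60 = 1.25 L/s.
PIP = Vt/C + R·V̇ + PEEP (constant-flow equation of motion).
Only the resistive term changes: ΔPIP = R × ΔV̇ = 7.9 × (1.25 − 0.6333) = 7.9 × 0.6167 = 4.872 cmH2O.

4.9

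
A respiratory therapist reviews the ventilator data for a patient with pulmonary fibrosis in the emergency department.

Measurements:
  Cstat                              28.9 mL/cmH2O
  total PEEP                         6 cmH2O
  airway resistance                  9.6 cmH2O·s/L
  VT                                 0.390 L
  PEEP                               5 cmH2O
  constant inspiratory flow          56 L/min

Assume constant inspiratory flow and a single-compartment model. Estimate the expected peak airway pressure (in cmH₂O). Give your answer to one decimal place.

Flow: 56 L/min ÷ 60 = 0.9333 L/s.
Total PEEP = 6 cmH2O (set 5 + intrinsic 1); this is the baseline alveolar pressure.
Equation of motion (constant flow): PIP = Vt/C + R·V̇ + PEEP.
PIP = 390/28.9 + 9.6×0.9333 + 6 = 13.495 + 8.96 + 6 = 28.455 cmH2O.

28.5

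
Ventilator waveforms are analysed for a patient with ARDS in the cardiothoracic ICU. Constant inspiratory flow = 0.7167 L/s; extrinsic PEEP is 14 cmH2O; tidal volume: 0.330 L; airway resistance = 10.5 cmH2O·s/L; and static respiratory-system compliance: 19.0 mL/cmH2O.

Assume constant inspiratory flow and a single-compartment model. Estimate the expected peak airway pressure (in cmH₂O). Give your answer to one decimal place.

Equation of motion (constant flow): PIP = Vt/C + R·V̇ + PEEP.
PIP = 330/19.0 + 10.5×0.7167 + 14 = 17.368 + 7.525 + 14 = 38.893 cmH2O.

38.9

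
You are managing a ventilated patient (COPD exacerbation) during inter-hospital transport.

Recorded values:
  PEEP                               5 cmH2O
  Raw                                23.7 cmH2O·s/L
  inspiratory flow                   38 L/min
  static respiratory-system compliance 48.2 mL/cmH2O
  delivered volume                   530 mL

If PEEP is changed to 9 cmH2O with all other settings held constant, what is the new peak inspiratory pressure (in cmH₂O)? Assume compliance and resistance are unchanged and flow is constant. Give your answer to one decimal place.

Flow: 38 L/min ÷ 60 = 0.6333 L/s.
PIP = Vt/C + R·V̇ + PEEP (constant-flow equation of motion).
Only the baseline term changes: ΔPIP = ΔPEEP = 9 − 5 = 4.0 cmH2O.
Original PIP = 530/48.2 + 23.7×0.6333 + 5 = 31.005 cmH2O; new PIP = 31.005 + (4.0) = 35.005 cmH2O.

35.0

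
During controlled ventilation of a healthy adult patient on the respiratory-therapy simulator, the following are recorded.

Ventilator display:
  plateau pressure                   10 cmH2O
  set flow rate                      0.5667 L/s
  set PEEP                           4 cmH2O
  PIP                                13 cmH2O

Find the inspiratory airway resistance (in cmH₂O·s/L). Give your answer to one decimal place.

5.3

Raw = (PIP − Pplat) / flow = (13 − 10) / 0.5667 = 3.0 / 0.5667 = 5.294 cmH2O·s/L.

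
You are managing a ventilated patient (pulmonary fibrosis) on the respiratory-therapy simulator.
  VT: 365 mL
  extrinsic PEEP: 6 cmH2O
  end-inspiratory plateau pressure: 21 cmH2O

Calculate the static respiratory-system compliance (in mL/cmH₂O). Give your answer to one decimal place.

Cstat = Vt / (Pplat − PEEP) = 365 / (21 − 6) = 365 / 15.0 = 24.333 mL/cmH2O.

24.3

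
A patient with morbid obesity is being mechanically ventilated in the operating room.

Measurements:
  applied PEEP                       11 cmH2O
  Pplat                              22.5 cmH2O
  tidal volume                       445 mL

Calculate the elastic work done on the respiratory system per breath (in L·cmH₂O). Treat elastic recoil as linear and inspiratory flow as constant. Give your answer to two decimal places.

2.56

Elastic work ≈ ½ × (Pplat − PEEP) × Vt = 0.5 × (22.5 − 11) × 0.445 L = 0.5 × 11.5 × 0.445 = 2.559 L·cmH2O.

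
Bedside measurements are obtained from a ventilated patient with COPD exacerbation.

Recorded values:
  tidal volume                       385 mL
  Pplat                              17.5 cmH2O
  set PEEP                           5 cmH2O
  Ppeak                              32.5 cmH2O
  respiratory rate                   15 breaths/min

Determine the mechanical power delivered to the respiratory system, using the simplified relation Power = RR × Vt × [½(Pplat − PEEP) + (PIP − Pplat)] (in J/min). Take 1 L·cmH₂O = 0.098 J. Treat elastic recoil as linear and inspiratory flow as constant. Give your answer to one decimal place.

Per-breath work = Vt × [½(Pplat−PEEP) + (PIP−Pplat)] = 0.385 × [0.5×12.5 + 15.0] = 0.385 × 21.25 = 8.181 L·cmH2O.
Power = 15 × 8.181 = 122.72 L·cmH2O/min.
× 0.098 J/(L·cmH2O) → 12.027 J/min.

12.0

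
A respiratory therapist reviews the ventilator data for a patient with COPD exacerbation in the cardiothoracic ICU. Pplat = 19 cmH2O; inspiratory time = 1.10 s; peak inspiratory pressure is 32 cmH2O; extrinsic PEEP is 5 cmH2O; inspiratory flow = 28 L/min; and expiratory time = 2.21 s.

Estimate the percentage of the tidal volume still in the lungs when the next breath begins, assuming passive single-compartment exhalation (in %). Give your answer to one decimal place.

11.5

Flow: 28 L/min ÷ 60 = 0.4667 L/s.
Vt = flow × Ti = 0.4667 L/s × 1.10 s × 1000 mL/L = 513.37 mL.
R = (PIP − Pplat)/V̇ = (32 − 19) / 0.4667 = 13.0/0.4667 = 27.855 cmH2O·s/L.
C = Vt/(Pplat − PEEP) = 513.37 / (19 − 5) = 513.37/14.0 = 36.669 mL/cmH2O.
τ = R × C = 27.855 × 0.03667 L/cmH2O = 1.021 s.
Fraction remaining at end-expiration = e^(−Te/τ) = e^(−2.21/1.021) = 0.1148 → 11.48%.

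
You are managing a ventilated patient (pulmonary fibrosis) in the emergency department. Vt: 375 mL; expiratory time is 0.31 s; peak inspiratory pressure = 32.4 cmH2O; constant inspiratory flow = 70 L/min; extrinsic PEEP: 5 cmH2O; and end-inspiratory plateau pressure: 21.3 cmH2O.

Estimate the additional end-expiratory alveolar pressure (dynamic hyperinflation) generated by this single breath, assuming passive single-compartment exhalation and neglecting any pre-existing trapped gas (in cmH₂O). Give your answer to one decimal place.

Flow: 70 L/min ÷ 60 = 1.1667 L/s.
R = (PIP − Pplat)/V̇ = (32.4 − 21.3) / 1.1667 = 11.1/1.1667 = 9.514 cmH2O·s/L.
C = Vt/(Pplat − PEEP) = 375.0 / (21.3 − 5) = 375.0/16.3 = 23.006 mL/cmH2O.
τ = R × C = 9.514 × 0.02301 L/cmH2O = 0.2189 s.
Fraction remaining = e^(−Te/τ) = e^(−0.31/0.2189) = 0.2426; trapped volume = 375.0 × 0.2426 = 90.975 mL.
Additional alveolar pressure from trapping ≈ V_trapped / C = 90.975 / 23.006 = 3.954 cmH2O.

4.0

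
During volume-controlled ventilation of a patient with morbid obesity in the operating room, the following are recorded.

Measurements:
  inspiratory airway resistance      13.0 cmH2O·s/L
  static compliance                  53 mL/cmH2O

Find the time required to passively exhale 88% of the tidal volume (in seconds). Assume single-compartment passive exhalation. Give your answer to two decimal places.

1.46

τ = R × C = 13.0 × 53 mL/cmH2O = 13.0 × 0.053 L/cmH2O = 0.689 s.
Exhaled fraction f = 1 − e^(−t/τ) → t = −τ·ln(1 − f) = −0.689·ln(0.12) = 1.461 s.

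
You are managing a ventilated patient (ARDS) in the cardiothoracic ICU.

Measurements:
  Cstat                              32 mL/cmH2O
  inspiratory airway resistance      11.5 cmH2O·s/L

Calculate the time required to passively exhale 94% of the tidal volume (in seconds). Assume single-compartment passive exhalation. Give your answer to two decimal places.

1.04

τ = R × C = 11.5 × 32 mL/cmH2O = 11.5 × 0.032 L/cmH2O = 0.368 s.
Exhaled fraction f = 1 − e^(−t/τ) → t = −τ·ln(1 − f) = −0.368·ln(0.06) = 1.035 s.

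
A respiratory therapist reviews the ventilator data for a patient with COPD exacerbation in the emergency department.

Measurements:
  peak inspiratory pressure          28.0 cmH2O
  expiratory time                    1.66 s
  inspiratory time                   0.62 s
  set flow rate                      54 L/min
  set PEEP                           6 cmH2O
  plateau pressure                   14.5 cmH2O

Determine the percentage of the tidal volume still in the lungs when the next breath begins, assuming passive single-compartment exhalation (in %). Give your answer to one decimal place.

Flow: 54 L/min ÷ 60 = 0.9 L/s.
Vt = flow × Ti = 0.9 L/s × 0.62 s × 1000 mL/L = 558.0 mL.
R = (PIP − Pplat)/V̇ = (28.0 − 14.5) / 0.9 = 13.5/0.9 = 15.0 cmH2O·s/L.
C = Vt/(Pplat − PEEP) = 558.0 / (14.5 − 6) = 558.0/8.5 = 65.647 mL/cmH2O.
τ = R × C = 15.0 × 0.06565 L/cmH2O = 0.9848 s.
Fraction remaining at end-expiration = e^(−Te/τ) = e^(−1.66/0.9848) = 0.1853 → 18.53%.

18.5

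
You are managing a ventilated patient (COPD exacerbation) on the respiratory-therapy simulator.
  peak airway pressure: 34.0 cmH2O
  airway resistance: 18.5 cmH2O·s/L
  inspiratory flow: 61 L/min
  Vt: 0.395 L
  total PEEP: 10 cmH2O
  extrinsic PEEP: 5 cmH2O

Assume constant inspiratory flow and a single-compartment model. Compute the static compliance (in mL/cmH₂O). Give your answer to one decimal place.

76.1

Flow: 61 L/min ÷ 60 = 1.0167 L/s.
Total PEEP = 10 cmH2O (set 5 + intrinsic 5); this is the baseline alveolar pressure.
Equation of motion (constant flow): PIP = Vt/C + R·V̇ + PEEP.
Vt/C = PIP − R·V̇ − PEEP = 34.0 − 18.5×1.0167 − 10 = 34.0 − 18.809 − 10 = 5.191 cmH2O.
C = Vt / 5.191 = 395 / 5.191 = 76.093 mL/cmH2O.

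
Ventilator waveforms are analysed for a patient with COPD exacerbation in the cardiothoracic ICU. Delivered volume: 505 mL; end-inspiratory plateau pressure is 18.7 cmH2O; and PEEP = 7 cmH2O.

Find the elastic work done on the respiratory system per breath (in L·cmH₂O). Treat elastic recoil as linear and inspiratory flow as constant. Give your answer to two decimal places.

2.95

Elastic work ≈ ½ × (Pplat − PEEP) × Vt = 0.5 × (18.7 − 7) × 0.505 L = 0.5 × 11.7 × 0.505 = 2.954 L·cmH2O.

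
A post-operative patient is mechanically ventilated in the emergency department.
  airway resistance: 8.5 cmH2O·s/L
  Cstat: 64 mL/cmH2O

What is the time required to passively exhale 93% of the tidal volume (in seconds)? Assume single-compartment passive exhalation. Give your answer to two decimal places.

τ = R × C = 8.5 × 64 mL/cmH2O = 8.5 × 0.064 L/cmH2O = 0.544 s.
Exhaled fraction f = 1 − e^(−t/τ) → t = −τ·ln(1 − f) = −0.544·ln(0.07) = 1.447 s.

1.45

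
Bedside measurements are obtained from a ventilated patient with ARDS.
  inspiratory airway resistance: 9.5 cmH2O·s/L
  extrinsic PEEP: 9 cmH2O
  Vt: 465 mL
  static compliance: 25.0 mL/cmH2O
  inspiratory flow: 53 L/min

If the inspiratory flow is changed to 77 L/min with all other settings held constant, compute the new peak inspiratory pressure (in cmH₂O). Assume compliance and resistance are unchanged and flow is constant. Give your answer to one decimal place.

39.8

Flow: 53 L/min ÷ 60 = 0.8833 L/s.
New flow: 77 L/min ÷ 60 = 1.2833 L/s.
PIP = Vt/C + R·V̇ + PEEP (constant-flow equation of motion).
Only the resistive term changes: ΔPIP = R × ΔV̇ = 9.5 × (1.2833 − 0.8833) = 9.5 × 0.4 = 3.8 cmH2O.
Original PIP = 465/25.0 + 9.5×0.8833 + 9 = 35.991 cmH2O; new PIP = 35.991 + (3.8) = 39.791 cmH2O.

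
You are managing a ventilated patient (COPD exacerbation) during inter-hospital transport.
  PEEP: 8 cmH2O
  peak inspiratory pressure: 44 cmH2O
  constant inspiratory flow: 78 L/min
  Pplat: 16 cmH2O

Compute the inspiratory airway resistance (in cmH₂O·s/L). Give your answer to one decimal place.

21.5

Flow: 78 L/min ÷ 60 = 1.3 L/s.
Raw = (PIP − Pplat) / flow = (44 − 16) / 1.3 = 28.0 / 1.3 = 21.538 cmH2O·s/L.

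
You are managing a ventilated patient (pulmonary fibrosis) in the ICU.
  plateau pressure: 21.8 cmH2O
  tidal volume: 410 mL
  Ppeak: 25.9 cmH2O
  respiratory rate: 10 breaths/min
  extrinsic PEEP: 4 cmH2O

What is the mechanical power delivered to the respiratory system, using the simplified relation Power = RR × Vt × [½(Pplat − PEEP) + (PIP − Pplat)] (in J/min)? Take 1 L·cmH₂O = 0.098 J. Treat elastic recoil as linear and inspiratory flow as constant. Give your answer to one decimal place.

5.2

Per-breath work = Vt × [½(Pplat−PEEP) + (PIP−Pplat)] = 0.410 × [0.5×17.8 + 4.1] = 0.410 × 13.0 = 5.33 L·cmH2O.
Power = 10 × 5.33 = 53.3 L·cmH2O/min.
× 0.098 J/(L·cmH2O) → 5.223 J/min.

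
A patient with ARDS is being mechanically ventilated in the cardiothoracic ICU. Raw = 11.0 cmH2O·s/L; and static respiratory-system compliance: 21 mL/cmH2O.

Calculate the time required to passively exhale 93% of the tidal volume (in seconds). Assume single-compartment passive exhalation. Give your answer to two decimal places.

0.61

τ = R × C = 11.0 × 21 mL/cmH2O = 11.0 × 0.021 L/cmH2O = 0.231 s.
Exhaled fraction f = 1 − e^(−t/τ) → t = −τ·ln(1 − f) = −0.231·ln(0.07) = 0.6143 s.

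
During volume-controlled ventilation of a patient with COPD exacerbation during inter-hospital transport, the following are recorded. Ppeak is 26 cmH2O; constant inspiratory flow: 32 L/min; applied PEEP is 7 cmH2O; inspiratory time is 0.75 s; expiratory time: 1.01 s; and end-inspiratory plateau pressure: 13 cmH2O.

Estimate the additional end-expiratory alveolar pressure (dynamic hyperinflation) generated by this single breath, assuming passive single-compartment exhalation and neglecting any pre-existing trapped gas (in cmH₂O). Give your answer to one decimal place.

3.2

Flow: 32 L/min ÷ 60 = 0.5333 L/s.
Vt = flow × Ti = 0.5333 L/s × 0.75 s × 1000 mL/L = 399.98 mL.
R = (PIP − Pplat)/V̇ = (26 − 13) / 0.5333 = 13.0/0.5333 = 24.377 cmH2O·s/L.
C = Vt/(Pplat − PEEP) = 399.98 / (13 − 7) = 399.98/6.0 = 66.663 mL/cmH2O.
τ = R × C = 24.377 × 0.06666 L/cmH2O = 1.625 s.
Fraction remaining = e^(−Te/τ) = e^(−1.01/1.625) = 0.5371; trapped volume = 399.98 × 0.5371 = 214.83 mL.
Additional alveolar pressure from trapping ≈ V_trapped / C = 214.83 / 66.663 = 3.223 cmH2O.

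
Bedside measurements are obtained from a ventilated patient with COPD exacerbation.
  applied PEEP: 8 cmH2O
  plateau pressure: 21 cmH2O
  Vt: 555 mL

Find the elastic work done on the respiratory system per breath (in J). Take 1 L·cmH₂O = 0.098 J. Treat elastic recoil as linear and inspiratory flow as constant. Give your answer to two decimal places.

Elastic work ≈ ½ × (Pplat − PEEP) × Vt = 0.5 × (21 − 8) × 0.555 L = 0.5 × 13.0 × 0.555 = 3.608 L·cmH2O.
× 0.098 J/(L·cmH2O) → 0.3536 J.

0.35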